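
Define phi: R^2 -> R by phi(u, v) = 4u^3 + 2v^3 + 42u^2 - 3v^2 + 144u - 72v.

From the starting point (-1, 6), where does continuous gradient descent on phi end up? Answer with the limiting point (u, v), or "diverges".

(-3, 4)

phi is separable, so gradient descent decouples: u follows -∂phi/∂u, v follows -∂phi/∂v.
∂phi/∂u = 12(u + 3)(u + 4); at u=-1 this is 72, so u decreases.
∂phi/∂v = 6(v - 4)(v + 3); at v=6 this is 108, so v decreases.
u converges to its nearest critical value -3 (a local min of the u-part); v converges to 4. The iterate converges to (-3, 4).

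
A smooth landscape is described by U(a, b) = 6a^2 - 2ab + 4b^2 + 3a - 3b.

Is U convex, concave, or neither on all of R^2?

U is quadratic, so its Hessian is the constant matrix H = [[12, -2], [-2, 8]].
det(H) = 92, tr(H) = 20.
det(H) > 0 and tr(H) > 0, so H is positive definite everywhere: convex.

convex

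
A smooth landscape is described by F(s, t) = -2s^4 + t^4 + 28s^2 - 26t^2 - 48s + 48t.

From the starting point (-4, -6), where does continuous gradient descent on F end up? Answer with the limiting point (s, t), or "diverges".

diverges

F is separable, so gradient descent decouples: s follows -∂F/∂s, t follows -∂F/∂t.
∂F/∂s = -8(s - 2)(s - 1)(s + 3); at s=-4 this is 240, so s decreases.
∂F/∂t = 4(t - 3)(t - 1)(t + 4); at t=-6 this is -504, so t increases.
The s-coordinate has no critical point in that direction and runs off to infinity.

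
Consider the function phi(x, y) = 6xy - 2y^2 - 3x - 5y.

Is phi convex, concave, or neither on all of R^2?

neither

phi is quadratic, so its Hessian is the constant matrix H = [[0, 6], [6, -4]].
det(H) = -36, tr(H) = -4.
det(H) < 0, so H is indefinite: neither convex nor concave.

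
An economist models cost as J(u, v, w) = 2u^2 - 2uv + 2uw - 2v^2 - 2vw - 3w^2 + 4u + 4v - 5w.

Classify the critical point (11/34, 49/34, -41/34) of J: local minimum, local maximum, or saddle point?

The Hessian is constant: H = [[4, -2, 2], [-2, -4, -2], [2, -2, -6]].
Leading principal minors: Δ₁ = 4, Δ₂ = -20, Δ₃ = 136.
The minors fit neither the all-positive nor the alternating-sign pattern, so H is indefinite: a saddle point.

saddle point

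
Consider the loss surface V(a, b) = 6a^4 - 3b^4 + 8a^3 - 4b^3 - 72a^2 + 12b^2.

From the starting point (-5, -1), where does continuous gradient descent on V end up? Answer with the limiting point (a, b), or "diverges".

(-3, 0)

V is separable, so gradient descent decouples: a follows -∂V/∂a, b follows -∂V/∂b.
∂V/∂a = 24a(a - 2)(a + 3); at a=-5 this is -1680, so a increases.
∂V/∂b = -12b(b - 1)(b + 2); at b=-1 this is -24, so b increases.
a converges to its nearest critical value -3 (a local min of the a-part); b converges to 0. The iterate converges to (-3, 0).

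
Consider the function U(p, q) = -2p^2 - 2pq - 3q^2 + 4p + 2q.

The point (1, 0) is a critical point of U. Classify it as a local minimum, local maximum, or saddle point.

The Hessian of U is constant: H = [[-4, -2], [-2, -6]].
det(H) = (-4)·(-6) − (-2)² = 20.
det(H) > 0 and tr(H) = -10 < 0, so H is negative definite and the point is a local maximum.

local maximum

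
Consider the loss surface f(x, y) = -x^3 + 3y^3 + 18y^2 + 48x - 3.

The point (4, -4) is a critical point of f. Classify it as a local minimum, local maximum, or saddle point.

local maximum

The mixed partial ∂²f/∂x∂y is 0, so the Hessian at any point is diag(f_xx, f_yy) = diag(-6x, 18(y + 2)).
At (4, -4): H = diag(-24, -36).
Both eigenvalues are negative, so H is negative definite: a local maximum.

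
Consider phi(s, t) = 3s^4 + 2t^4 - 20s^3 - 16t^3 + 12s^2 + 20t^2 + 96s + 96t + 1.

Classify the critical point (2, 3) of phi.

local maximum

The mixed partial ∂²phi/∂s∂t is 0, so the Hessian at any point is diag(phi_ss, phi_tt) = diag(12(3s^2 - 10s + 2), 8(3t^2 - 12t + 5)).
At (2, 3): H = diag(-72, -32).
Both eigenvalues are negative, so H is negative definite: a local maximum.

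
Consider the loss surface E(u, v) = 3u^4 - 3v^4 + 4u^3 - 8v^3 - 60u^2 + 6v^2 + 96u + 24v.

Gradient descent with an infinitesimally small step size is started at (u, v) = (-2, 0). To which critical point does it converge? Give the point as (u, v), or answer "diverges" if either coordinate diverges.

E is separable, so gradient descent decouples: u follows -∂E/∂u, v follows -∂E/∂v.
∂E/∂u = 12(u - 2)(u - 1)(u + 4); at u=-2 this is 288, so u decreases.
∂E/∂v = -12(v - 1)(v + 1)(v + 2); at v=0 this is 24, so v decreases.
u converges to its nearest critical value -4 (a local min of the u-part); v converges to -1. The iterate converges to (-4, -1).

(-4, -1)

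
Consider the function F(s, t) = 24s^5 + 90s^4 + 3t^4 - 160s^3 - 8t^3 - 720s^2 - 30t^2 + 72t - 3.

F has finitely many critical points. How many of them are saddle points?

6

F separates as a function of s plus a function of t, so ∇F=0 decouples.
∂F/∂s = 120s(s - 2)(s + 2)(s + 3) = 0 at s ∈ {-3, -2, 0, 2}; ∂F/∂t = 12(t - 3)(t - 1)(t + 2) = 0 at t ∈ {-2, 1, 3}.
The Hessian is diagonal: diag(F_ss, F_tt). Second derivatives: F_ss(-3)=-1800, F_ss(-2)=960, F_ss(0)=-1440, F_ss(2)=4800; F_tt(-2)=180, F_tt(1)=-72, F_tt(3)=120.
Saddle points occur where the two diagonal entries have opposite signs: (-3, -2), (-3, 3), (-2, 1), (0, -2), (0, 3), (2, 1). Count: 6.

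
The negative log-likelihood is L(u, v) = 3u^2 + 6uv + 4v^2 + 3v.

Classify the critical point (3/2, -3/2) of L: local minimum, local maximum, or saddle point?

local minimum

The Hessian of L is constant: H = [[6, 6], [6, 8]].
det(H) = 6·8 − 6² = 12.
det(H) > 0 and tr(H) = 14 > 0, so H is positive definite and the point is a local minimum.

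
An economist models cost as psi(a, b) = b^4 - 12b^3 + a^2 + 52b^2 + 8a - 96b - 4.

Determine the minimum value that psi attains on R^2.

psi(a,b) separates as P(a) + Q(b) − 4, so its minimum is min P + min Q − 4.
P'(a) = 2a + 8 vanishes at a ∈ {-4}; Q'(b) = 4(b - 4)(b - 3)(b - 2) vanishes at b ∈ {2, 3, 4}.
Local minima of P (where P''>0): P(-4)=-16. Local minima of Q: Q(2)=-64, Q(4)=-64.
So the global minimum of psi is P(-4) + Q(2) − 4 = -16 − 64 − 4 = -84, attained at (-4, 2).

-84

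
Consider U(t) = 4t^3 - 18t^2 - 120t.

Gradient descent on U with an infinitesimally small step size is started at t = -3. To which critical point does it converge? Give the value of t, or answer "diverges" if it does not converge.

U'(t) = 12(t - 5)(t + 2), so U'(-3) = 96.
Gradient descent moves in the -U' direction, i.e. t is decreasing.
There is no critical point below t=-3, and U' keeps the same sign, so the iterate runs off to −∞.

diverges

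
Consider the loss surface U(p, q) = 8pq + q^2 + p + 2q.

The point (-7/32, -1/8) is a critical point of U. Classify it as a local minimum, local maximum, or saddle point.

saddle point

The Hessian of U is constant: H = [[0, 8], [8, 2]].
det(H) = 0·2 − 8² = -64.
Since det(H) < 0, H is indefinite and the critical point is a saddle point.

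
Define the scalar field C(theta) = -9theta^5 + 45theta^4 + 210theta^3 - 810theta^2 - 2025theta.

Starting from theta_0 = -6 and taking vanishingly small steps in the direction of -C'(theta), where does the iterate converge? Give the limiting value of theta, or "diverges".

-3

C'(theta) = -45(theta - 5)(theta - 3)(theta + 1)(theta + 3), so C'(-6) = -66825.
Gradient descent moves in the -C' direction, i.e. theta is increasing.
The nearest critical point in that direction is theta = -3, where C'' = 4320 > 0 (a local minimum). The iterate converges there.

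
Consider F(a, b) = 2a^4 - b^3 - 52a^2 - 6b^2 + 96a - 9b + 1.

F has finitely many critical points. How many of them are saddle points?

F separates as a function of a plus a function of b, so ∇F=0 decouples.
∂F/∂a = 8(a - 3)(a - 1)(a + 4) = 0 at a ∈ {-4, 1, 3}; ∂F/∂b = -3(b + 1)(b + 3) = 0 at b ∈ {-3, -1}.
The Hessian is diagonal: diag(F_aa, F_bb). Second derivatives: F_aa(-4)=280, F_aa(1)=-80, F_aa(3)=112; F_bb(-3)=6, F_bb(-1)=-6.
Saddle points occur where the two diagonal entries have opposite signs: (-4, -1), (1, -3), (3, -1). Count: 3.

3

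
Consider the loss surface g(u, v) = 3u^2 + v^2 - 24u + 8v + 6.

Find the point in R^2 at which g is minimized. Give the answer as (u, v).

g(u,v) separates as P(u) + Q(v) + 6, so its minimum is min P + min Q + 6.
P'(u) = 6u - 24 vanishes at u ∈ {4}; Q'(v) = 2v + 8 vanishes at v ∈ {-4}.
Local minima of P (where P''>0): P(4)=-48. Local minima of Q: Q(-4)=-16.
So the global minimum of g is P(4) + Q(-4) + 6 = -48 − 16 + 6 = -58, attained at (4, -4).

(4, -4)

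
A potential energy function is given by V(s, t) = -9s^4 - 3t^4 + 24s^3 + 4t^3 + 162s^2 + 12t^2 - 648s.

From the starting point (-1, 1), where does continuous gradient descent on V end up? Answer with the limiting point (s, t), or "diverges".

(2, 0)

V is separable, so gradient descent decouples: s follows -∂V/∂s, t follows -∂V/∂t.
∂V/∂s = -36(s - 3)(s - 2)(s + 3); at s=-1 this is -864, so s increases.
∂V/∂t = -12t(t - 2)(t + 1); at t=1 this is 24, so t decreases.
s converges to its nearest critical value 2 (a local min of the s-part); t converges to 0. The iterate converges to (2, 0).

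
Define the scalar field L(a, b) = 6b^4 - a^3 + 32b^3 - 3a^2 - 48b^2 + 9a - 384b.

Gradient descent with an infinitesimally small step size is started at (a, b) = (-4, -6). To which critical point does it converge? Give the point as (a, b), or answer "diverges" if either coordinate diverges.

L is separable, so gradient descent decouples: a follows -∂L/∂a, b follows -∂L/∂b.
∂L/∂a = -3(a - 1)(a + 3); at a=-4 this is -15, so a increases.
∂L/∂b = 24(b - 2)(b + 2)(b + 4); at b=-6 this is -1536, so b increases.
a converges to its nearest critical value -3 (a local min of the a-part); b converges to -4. The iterate converges to (-3, -4).

(-3, -4)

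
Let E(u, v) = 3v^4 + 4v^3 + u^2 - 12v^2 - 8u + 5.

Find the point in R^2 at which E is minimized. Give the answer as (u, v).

(4, -2)

E(u,v) separates as P(u) + Q(v) + 5, so its minimum is min P + min Q + 5.
P'(u) = 2u - 8 vanishes at u ∈ {4}; Q'(v) = 12v(v - 1)(v + 2) vanishes at v ∈ {-2, 0, 1}.
Local minima of P (where P''>0): P(4)=-16. Local minima of Q: Q(-2)=-32, Q(1)=-5.
So the global minimum of E is P(4) + Q(-2) + 5 = -16 − 32 + 5 = -43, attained at (4, -2).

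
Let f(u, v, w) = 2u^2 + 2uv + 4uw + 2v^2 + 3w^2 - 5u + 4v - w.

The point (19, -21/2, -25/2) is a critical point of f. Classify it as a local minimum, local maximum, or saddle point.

The Hessian is constant: H = [[4, 2, 4], [2, 4, 0], [4, 0, 6]].
Leading principal minors: Δ₁ = 4, Δ₂ = 12, Δ₃ = 8.
All leading minors are positive, so H is positive definite: a local minimum.

local minimum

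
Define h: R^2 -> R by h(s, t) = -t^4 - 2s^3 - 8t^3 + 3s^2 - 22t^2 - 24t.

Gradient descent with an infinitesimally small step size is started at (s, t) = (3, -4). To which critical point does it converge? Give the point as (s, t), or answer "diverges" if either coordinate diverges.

h is separable, so gradient descent decouples: s follows -∂h/∂s, t follows -∂h/∂t.
∂h/∂s = -6s(s - 1); at s=3 this is -36, so s increases.
∂h/∂t = -4(t + 1)(t + 2)(t + 3); at t=-4 this is 24, so t decreases.
The s-coordinate has no critical point in that direction and runs off to infinity.

diverges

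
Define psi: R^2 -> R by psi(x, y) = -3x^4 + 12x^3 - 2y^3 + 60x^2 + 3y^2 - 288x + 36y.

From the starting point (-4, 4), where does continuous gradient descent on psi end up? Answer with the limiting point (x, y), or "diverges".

psi is separable, so gradient descent decouples: x follows -∂psi/∂x, y follows -∂psi/∂y.
∂psi/∂x = -12(x - 4)(x - 2)(x + 3); at x=-4 this is 576, so x decreases.
∂psi/∂y = -6(y - 3)(y + 2); at y=4 this is -36, so y increases.
The x-coordinate has no critical point in that direction and runs off to infinity.

diverges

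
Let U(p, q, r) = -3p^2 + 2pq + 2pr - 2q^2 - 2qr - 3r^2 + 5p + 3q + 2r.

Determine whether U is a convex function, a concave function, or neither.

concave

U is quadratic, so its Hessian is the constant matrix H = [[-6, 2, 2], [2, -4, -2], [2, -2, -6]].
Leading principal minors: -6, 20, -96.
Signs alternate −, +, − ⇒ H ≺ 0 ⇒ concave.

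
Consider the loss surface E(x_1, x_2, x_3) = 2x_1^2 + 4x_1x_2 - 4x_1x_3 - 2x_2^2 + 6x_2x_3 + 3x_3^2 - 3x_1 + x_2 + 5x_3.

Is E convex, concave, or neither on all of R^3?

neither

E is quadratic, so its Hessian is the constant matrix H = [[4, 4, -4], [4, -4, 6], [-4, 6, 6]].
Leading principal minors: 4, -32, -464.
Neither pattern holds ⇒ H is indefinite ⇒ neither convex nor concave.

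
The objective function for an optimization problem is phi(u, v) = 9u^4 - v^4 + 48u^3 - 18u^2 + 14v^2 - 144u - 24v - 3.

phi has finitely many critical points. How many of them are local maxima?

phi separates as a function of u plus a function of v, so ∇phi=0 decouples.
∂phi/∂u = 36(u - 1)(u + 1)(u + 4) = 0 at u ∈ {-4, -1, 1}; ∂phi/∂v = -4(v - 2)(v - 1)(v + 3) = 0 at v ∈ {-3, 1, 2}.
The Hessian is diagonal: diag(phi_uu, phi_vv). Second derivatives: phi_uu(-4)=540, phi_uu(-1)=-216, phi_uu(1)=360; phi_vv(-3)=-80, phi_vv(1)=16, phi_vv(2)=-20.
Local maxima occur where both diagonal entries negative: (-1, -3), (-1, 2). Count: 2.

2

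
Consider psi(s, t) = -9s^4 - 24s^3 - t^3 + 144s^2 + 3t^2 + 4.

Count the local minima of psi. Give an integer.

psi separates as a function of s plus a function of t, so ∇psi=0 decouples.
∂psi/∂s = -36s(s - 2)(s + 4) = 0 at s ∈ {-4, 0, 2}; ∂psi/∂t = -3t(t - 2) = 0 at t ∈ {0, 2}.
The Hessian is diagonal: diag(psi_ss, psi_tt). Second derivatives: psi_ss(-4)=-864, psi_ss(0)=288, psi_ss(2)=-432; psi_tt(0)=6, psi_tt(2)=-6.
Local minima occur where both diagonal entries positive: (0, 0). Count: 1.

1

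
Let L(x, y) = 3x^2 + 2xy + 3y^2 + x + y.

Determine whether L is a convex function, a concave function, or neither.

L is quadratic, so its Hessian is the constant matrix H = [[6, 2], [2, 6]].
det(H) = 32, tr(H) = 12.
det(H) > 0 and tr(H) > 0, so H is positive definite everywhere: convex.

convex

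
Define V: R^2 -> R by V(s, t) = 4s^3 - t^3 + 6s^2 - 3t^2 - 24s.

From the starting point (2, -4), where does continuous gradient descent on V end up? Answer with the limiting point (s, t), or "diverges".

(1, -2)

V is separable, so gradient descent decouples: s follows -∂V/∂s, t follows -∂V/∂t.
∂V/∂s = 12(s - 1)(s + 2); at s=2 this is 48, so s decreases.
∂V/∂t = -3t(t + 2); at t=-4 this is -24, so t increases.
s converges to its nearest critical value 1 (a local min of the s-part); t converges to -2. The iterate converges to (1, -2).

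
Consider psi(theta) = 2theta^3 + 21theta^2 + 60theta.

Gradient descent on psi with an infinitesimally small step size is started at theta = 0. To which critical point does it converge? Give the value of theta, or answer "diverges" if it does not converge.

psi'(theta) = 6(theta + 2)(theta + 5), so psi'(0) = 60.
Gradient descent moves in the -psi' direction, i.e. theta is decreasing.
The nearest critical point in that direction is theta = -2, where psi'' = 18 > 0 (a local minimum). The iterate converges there.

-2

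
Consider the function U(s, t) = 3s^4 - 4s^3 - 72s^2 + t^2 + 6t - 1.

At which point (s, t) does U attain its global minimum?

U(s,t) separates as P(s) + Q(t) − 1, so its minimum is min P + min Q − 1.
P'(s) = 12s(s - 4)(s + 3) vanishes at s ∈ {-3, 0, 4}; Q'(t) = 2(t + 3) vanishes at t ∈ {-3}.
Local minima of P (where P''>0): P(-3)=-297, P(4)=-640. Local minima of Q: Q(-3)=-9.
So the global minimum of U is P(4) + Q(-3) − 1 = -640 − 9 − 1 = -650, attained at (4, -3).

(4, -3)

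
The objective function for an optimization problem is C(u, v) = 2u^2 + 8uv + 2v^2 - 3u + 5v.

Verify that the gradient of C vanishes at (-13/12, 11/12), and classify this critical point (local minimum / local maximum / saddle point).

saddle point

∇C = (4u + 8v - 3, 8u + 4v + 5); substituting (-13/12, 11/12) gives ∇C = (0, 0), so (-13/12, 11/12) is indeed a critical point.
The Hessian of C is constant: H = [[4, 8], [8, 4]].
det(H) = 4·4 − 8² = -48.
Since det(H) < 0, H is indefinite and the critical point is a saddle point.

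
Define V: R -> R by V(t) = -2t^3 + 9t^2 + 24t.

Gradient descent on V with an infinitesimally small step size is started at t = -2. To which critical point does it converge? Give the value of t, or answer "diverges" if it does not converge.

V'(t) = -6(t - 4)(t + 1), so V'(-2) = -36.
Gradient descent moves in the -V' direction, i.e. t is increasing.
The nearest critical point in that direction is t = -1, where V'' = 30 > 0 (a local minimum). The iterate converges there.

-1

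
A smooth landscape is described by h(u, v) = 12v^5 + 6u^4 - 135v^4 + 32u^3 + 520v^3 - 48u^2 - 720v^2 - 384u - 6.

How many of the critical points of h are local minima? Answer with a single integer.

h separates as a function of u plus a function of v, so ∇h=0 decouples.
∂h/∂u = 24(u - 2)(u + 2)(u + 4) = 0 at u ∈ {-4, -2, 2}; ∂h/∂v = 60v(v - 4)(v - 3)(v - 2) = 0 at v ∈ {0, 2, 3, 4}.
The Hessian is diagonal: diag(h_uu, h_vv). Second derivatives: h_uu(-4)=288, h_uu(-2)=-192, h_uu(2)=576; h_vv(0)=-1440, h_vv(2)=240, h_vv(3)=-180, h_vv(4)=480.
Local minima occur where both diagonal entries positive: (-4, 2), (-4, 4), (2, 2), (2, 4). Count: 4.

4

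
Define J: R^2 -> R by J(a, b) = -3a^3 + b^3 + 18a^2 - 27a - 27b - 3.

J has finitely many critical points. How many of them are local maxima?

J separates as a function of a plus a function of b, so ∇J=0 decouples.
∂J/∂a = -9(a - 3)(a - 1) = 0 at a ∈ {1, 3}; ∂J/∂b = 3(b - 3)(b + 3) = 0 at b ∈ {-3, 3}.
The Hessian is diagonal: diag(J_aa, J_bb). Second derivatives: J_aa(1)=18, J_aa(3)=-18; J_bb(-3)=-18, J_bb(3)=18.
Local maxima occur where both diagonal entries negative: (3, -3). Count: 1.

1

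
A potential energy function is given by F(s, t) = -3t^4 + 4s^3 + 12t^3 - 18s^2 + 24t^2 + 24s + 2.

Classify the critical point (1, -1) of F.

The mixed partial ∂²F/∂s∂t is 0, so the Hessian at any point is diag(F_ss, F_tt) = diag(12(2s - 3), 12(-3t^2 + 6t + 4)).
At (1, -1): H = diag(-12, -60).
Both eigenvalues are negative, so H is negative definite: a local maximum.

local maximum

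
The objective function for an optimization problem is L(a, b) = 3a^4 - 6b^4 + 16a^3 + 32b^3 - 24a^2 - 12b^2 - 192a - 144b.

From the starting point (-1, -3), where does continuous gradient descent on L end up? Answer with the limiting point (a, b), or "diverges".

L is separable, so gradient descent decouples: a follows -∂L/∂a, b follows -∂L/∂b.
∂L/∂a = 12(a - 2)(a + 2)(a + 4); at a=-1 this is -108, so a increases.
∂L/∂b = -24(b - 3)(b - 2)(b + 1); at b=-3 this is 1440, so b decreases.
The b-coordinate has no critical point in that direction and runs off to infinity.

diverges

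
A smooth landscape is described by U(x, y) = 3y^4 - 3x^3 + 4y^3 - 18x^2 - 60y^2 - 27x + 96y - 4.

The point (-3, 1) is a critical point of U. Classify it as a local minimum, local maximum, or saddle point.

The mixed partial ∂²U/∂x∂y is 0, so the Hessian at any point is diag(U_xx, U_yy) = diag(-18(x + 2), 12(3y^2 + 2y - 10)).
At (-3, 1): H = diag(18, -60).
The eigenvalues have opposite signs, so H is indefinite: a saddle point.

saddle point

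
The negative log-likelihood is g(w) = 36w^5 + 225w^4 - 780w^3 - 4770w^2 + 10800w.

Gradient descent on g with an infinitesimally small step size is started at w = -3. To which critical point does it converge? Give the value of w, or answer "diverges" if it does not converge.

-4

g'(w) = 180(w - 3)(w - 1)(w + 4)(w + 5), so g'(-3) = 8640.
Gradient descent moves in the -g' direction, i.e. w is decreasing.
The nearest critical point in that direction is w = -4, where g'' = 6300 > 0 (a local minimum). The iterate converges there.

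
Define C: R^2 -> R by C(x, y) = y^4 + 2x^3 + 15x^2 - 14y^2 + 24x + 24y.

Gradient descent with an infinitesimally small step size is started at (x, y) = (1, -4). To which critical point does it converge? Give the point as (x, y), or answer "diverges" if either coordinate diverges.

C is separable, so gradient descent decouples: x follows -∂C/∂x, y follows -∂C/∂y.
∂C/∂x = 6(x + 1)(x + 4); at x=1 this is 60, so x decreases.
∂C/∂y = 4(y - 2)(y - 1)(y + 3); at y=-4 this is -120, so y increases.
x converges to its nearest critical value -1 (a local min of the x-part); y converges to -3. The iterate converges to (-1, -3).

(-1, -3)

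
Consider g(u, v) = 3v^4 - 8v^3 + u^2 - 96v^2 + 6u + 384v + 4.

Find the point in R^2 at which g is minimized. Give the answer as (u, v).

g(u,v) separates as P(u) + Q(v) + 4, so its minimum is min P + min Q + 4.
P'(u) = 2u + 6 vanishes at u ∈ {-3}; Q'(v) = 12(v - 4)(v - 2)(v + 4) vanishes at v ∈ {-4, 2, 4}.
Local minima of P (where P''>0): P(-3)=-9. Local minima of Q: Q(-4)=-1792, Q(4)=256.
So the global minimum of g is P(-3) + Q(-4) + 4 = -9 − 1792 + 4 = -1797, attained at (-3, -4).

(-3, -4)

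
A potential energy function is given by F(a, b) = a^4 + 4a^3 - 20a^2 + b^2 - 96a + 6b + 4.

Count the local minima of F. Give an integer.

2

F separates as a function of a plus a function of b, so ∇F=0 decouples.
∂F/∂a = 4(a - 3)(a + 2)(a + 4) = 0 at a ∈ {-4, -2, 3}; ∂F/∂b = 2(b + 3) = 0 at b ∈ {-3}.
The Hessian is diagonal: diag(F_aa, F_bb). Second derivatives: F_aa(-4)=56, F_aa(-2)=-40, F_aa(3)=140; F_bb(-3)=2.
Local minima occur where both diagonal entries positive: (-4, -3), (3, -3). Count: 2.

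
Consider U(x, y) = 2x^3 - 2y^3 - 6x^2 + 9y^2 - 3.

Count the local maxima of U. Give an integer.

U separates as a function of x plus a function of y, so ∇U=0 decouples.
∂U/∂x = 6x(x - 2) = 0 at x ∈ {0, 2}; ∂U/∂y = -6y(y - 3) = 0 at y ∈ {0, 3}.
The Hessian is diagonal: diag(U_xx, U_yy). Second derivatives: U_xx(0)=-12, U_xx(2)=12; U_yy(0)=18, U_yy(3)=-18.
Local maxima occur where both diagonal entries negative: (0, 3). Count: 1.

1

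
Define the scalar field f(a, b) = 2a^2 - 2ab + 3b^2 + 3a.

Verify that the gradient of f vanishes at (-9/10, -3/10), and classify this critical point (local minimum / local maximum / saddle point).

∇f = (4a - 2b + 3, -2a + 6b); substituting (-9/10, -3/10) gives ∇f = (0, 0), so (-9/10, -3/10) is indeed a critical point.
The Hessian of f is constant: H = [[4, -2], [-2, 6]].
det(H) = 4·6 − (-2)² = 20.
det(H) > 0 and tr(H) = 10 > 0, so H is positive definite and the point is a local minimum.

local minimum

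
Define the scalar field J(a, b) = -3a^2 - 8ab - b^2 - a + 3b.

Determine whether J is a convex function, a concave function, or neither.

J is quadratic, so its Hessian is the constant matrix H = [[-6, -8], [-8, -2]].
det(H) = -52, tr(H) = -8.
det(H) < 0, so H is indefinite: neither convex nor concave.

neither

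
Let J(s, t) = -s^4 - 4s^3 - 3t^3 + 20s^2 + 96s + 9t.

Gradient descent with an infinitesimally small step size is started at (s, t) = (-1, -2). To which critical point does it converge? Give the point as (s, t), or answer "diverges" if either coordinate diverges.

(-2, -1)

J is separable, so gradient descent decouples: s follows -∂J/∂s, t follows -∂J/∂t.
∂J/∂s = -4(s - 3)(s + 2)(s + 4); at s=-1 this is 48, so s decreases.
∂J/∂t = -9(t - 1)(t + 1); at t=-2 this is -27, so t increases.
s converges to its nearest critical value -2 (a local min of the s-part); t converges to -1. The iterate converges to (-2, -1).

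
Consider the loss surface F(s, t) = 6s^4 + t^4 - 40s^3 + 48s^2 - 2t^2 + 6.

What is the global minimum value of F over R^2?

F(s,t) separates as P(s) + Q(t) + 6, so its minimum is min P + min Q + 6.
P'(s) = 24s(s - 4)(s - 1) vanishes at s ∈ {0, 1, 4}; Q'(t) = 4t(t - 1)(t + 1) vanishes at t ∈ {-1, 0, 1}.
Local minima of P (where P''>0): P(0)=0, P(4)=-256. Local minima of Q: Q(-1)=-1, Q(1)=-1.
So the global minimum of F is P(4) + Q(-1) + 6 = -256 − 1 + 6 = -251, attained at (4, -1).

-251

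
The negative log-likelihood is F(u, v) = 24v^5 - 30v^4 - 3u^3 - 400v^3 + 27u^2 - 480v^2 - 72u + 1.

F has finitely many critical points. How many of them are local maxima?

F separates as a function of u plus a function of v, so ∇F=0 decouples.
∂F/∂u = -9(u - 4)(u - 2) = 0 at u ∈ {2, 4}; ∂F/∂v = 120v(v - 4)(v + 1)(v + 2) = 0 at v ∈ {-2, -1, 0, 4}.
The Hessian is diagonal: diag(F_uu, F_vv). Second derivatives: F_uu(2)=18, F_uu(4)=-18; F_vv(-2)=-1440, F_vv(-1)=600, F_vv(0)=-960, F_vv(4)=14400.
Local maxima occur where both diagonal entries negative: (4, -2), (4, 0). Count: 2.

2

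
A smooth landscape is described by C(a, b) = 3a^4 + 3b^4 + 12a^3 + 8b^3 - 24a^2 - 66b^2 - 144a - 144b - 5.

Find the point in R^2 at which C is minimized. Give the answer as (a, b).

C(a,b) separates as P(a) + Q(b) − 5, so its minimum is min P + min Q − 5.
P'(a) = 12(a - 2)(a + 2)(a + 3) vanishes at a ∈ {-3, -2, 2}; Q'(b) = 12(b - 3)(b + 1)(b + 4) vanishes at b ∈ {-4, -1, 3}.
Local minima of P (where P''>0): P(-3)=135, P(2)=-240. Local minima of Q: Q(-4)=-224, Q(3)=-567.
So the global minimum of C is P(2) + Q(3) − 5 = -240 − 567 − 5 = -812, attained at (2, 3).

(2, 3)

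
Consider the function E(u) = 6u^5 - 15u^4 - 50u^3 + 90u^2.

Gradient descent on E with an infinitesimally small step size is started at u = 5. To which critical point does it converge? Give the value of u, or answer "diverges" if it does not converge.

3

E'(u) = 30u(u - 3)(u - 1)(u + 2), so E'(5) = 8400.
Gradient descent moves in the -E' direction, i.e. u is decreasing.
The nearest critical point in that direction is u = 3, where E'' = 900 > 0 (a local minimum). The iterate converges there.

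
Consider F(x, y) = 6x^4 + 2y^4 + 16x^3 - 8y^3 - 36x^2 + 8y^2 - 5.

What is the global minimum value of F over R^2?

F(x,y) separates as P(x) + Q(y) − 5, so its minimum is min P + min Q − 5.
P'(x) = 24x(x - 1)(x + 3) vanishes at x ∈ {-3, 0, 1}; Q'(y) = 8y(y - 2)(y - 1) vanishes at y ∈ {0, 1, 2}.
Local minima of P (where P''>0): P(-3)=-270, P(1)=-14. Local minima of Q: Q(0)=0, Q(2)=0.
So the global minimum of F is P(-3) + Q(0) − 5 = -270 + 0 − 5 = -275, attained at (-3, 0).

-275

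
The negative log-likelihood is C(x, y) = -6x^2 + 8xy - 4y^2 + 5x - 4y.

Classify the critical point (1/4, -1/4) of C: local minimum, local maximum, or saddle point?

The Hessian of C is constant: H = [[-12, 8], [8, -8]].
det(H) = (-12)·(-8) − 8² = 32.
det(H) > 0 and tr(H) = -20 < 0, so H is negative definite and the point is a local maximum.

local maximum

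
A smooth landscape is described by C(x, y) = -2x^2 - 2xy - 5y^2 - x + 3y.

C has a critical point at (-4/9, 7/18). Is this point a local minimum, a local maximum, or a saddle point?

The Hessian of C is constant: H = [[-4, -2], [-2, -10]].
det(H) = (-4)·(-10) − (-2)² = 36.
det(H) > 0 and tr(H) = -14 < 0, so H is negative definite and the point is a local maximum.

local maximum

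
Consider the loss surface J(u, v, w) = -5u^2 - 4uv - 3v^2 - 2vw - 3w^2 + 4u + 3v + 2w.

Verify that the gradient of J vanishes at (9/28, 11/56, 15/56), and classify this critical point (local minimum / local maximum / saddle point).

∇J = (-10u - 4v + 4, -4u - 6v - 2w + 3, -2v - 6w + 2); substituting (9/28, 11/56, 15/56) gives ∇J = (0, 0, 0), so (9/28, 11/56, 15/56) is indeed a critical point.
The Hessian is constant: H = [[-10, -4, 0], [-4, -6, -2], [0, -2, -6]].
Leading principal minors: Δ₁ = -10, Δ₂ = 44, Δ₃ = -224.
The minors alternate sign starting negative (−, +, −), so H is negative definite: a local maximum.

local maximum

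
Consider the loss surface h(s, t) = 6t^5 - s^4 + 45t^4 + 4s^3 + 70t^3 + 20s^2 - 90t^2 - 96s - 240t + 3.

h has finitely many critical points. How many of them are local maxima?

h separates as a function of s plus a function of t, so ∇h=0 decouples.
∂h/∂s = -4(s - 4)(s - 2)(s + 3) = 0 at s ∈ {-3, 2, 4}; ∂h/∂t = 30(t - 1)(t + 1)(t + 2)(t + 4) = 0 at t ∈ {-4, -2, -1, 1}.
The Hessian is diagonal: diag(h_ss, h_tt). Second derivatives: h_ss(-3)=-140, h_ss(2)=40, h_ss(4)=-56; h_tt(-4)=-900, h_tt(-2)=180, h_tt(-1)=-180, h_tt(1)=900.
Local maxima occur where both diagonal entries negative: (-3, -4), (-3, -1), (4, -4), (4, -1). Count: 4.

4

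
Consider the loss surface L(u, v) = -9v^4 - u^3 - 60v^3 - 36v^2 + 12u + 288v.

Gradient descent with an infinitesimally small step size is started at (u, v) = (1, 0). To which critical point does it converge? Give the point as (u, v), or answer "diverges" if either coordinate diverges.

(-2, -2)

L is separable, so gradient descent decouples: u follows -∂L/∂u, v follows -∂L/∂v.
∂L/∂u = -3(u - 2)(u + 2); at u=1 this is 9, so u decreases.
∂L/∂v = -36(v - 1)(v + 2)(v + 4); at v=0 this is 288, so v decreases.
u converges to its nearest critical value -2 (a local min of the u-part); v converges to -2. The iterate converges to (-2, -2).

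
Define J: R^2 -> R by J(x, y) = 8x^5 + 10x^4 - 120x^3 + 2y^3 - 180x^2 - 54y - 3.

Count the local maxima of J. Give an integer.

2

J separates as a function of x plus a function of y, so ∇J=0 decouples.
∂J/∂x = 40x(x - 3)(x + 1)(x + 3) = 0 at x ∈ {-3, -1, 0, 3}; ∂J/∂y = 6(y - 3)(y + 3) = 0 at y ∈ {-3, 3}.
The Hessian is diagonal: diag(J_xx, J_yy). Second derivatives: J_xx(-3)=-1440, J_xx(-1)=320, J_xx(0)=-360, J_xx(3)=2880; J_yy(-3)=-36, J_yy(3)=36.
Local maxima occur where both diagonal entries negative: (-3, -3), (0, -3). Count: 2.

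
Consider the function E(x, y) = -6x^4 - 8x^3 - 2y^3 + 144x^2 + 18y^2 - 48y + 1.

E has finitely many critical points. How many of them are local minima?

1

E separates as a function of x plus a function of y, so ∇E=0 decouples.
∂E/∂x = -24x(x - 3)(x + 4) = 0 at x ∈ {-4, 0, 3}; ∂E/∂y = -6(y - 4)(y - 2) = 0 at y ∈ {2, 4}.
The Hessian is diagonal: diag(E_xx, E_yy). Second derivatives: E_xx(-4)=-672, E_xx(0)=288, E_xx(3)=-504; E_yy(2)=12, E_yy(4)=-12.
Local minima occur where both diagonal entries positive: (0, 2). Count: 1.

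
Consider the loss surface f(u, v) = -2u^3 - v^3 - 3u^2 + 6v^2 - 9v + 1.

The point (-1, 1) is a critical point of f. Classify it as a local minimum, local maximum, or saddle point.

The mixed partial ∂²f/∂u∂v is 0, so the Hessian at any point is diag(f_uu, f_vv) = diag(-6(2u + 1), 6(-v + 2)).
At (-1, 1): H = diag(6, 6).
Both eigenvalues are positive, so H is positive definite: a local minimum.

local minimum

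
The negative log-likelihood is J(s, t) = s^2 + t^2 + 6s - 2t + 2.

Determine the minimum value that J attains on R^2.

-8

J(s,t) separates as P(s) + Q(t) + 2, so its minimum is min P + min Q + 2.
P'(s) = 2s + 6 vanishes at s ∈ {-3}; Q'(t) = 2(t - 1) vanishes at t ∈ {1}.
Local minima of P (where P''>0): P(-3)=-9. Local minima of Q: Q(1)=-1.
So the global minimum of J is P(-3) + Q(1) + 2 = -9 − 1 + 2 = -8, attained at (-3, 1).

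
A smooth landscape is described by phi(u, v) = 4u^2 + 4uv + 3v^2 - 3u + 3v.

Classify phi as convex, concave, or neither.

phi is quadratic, so its Hessian is the constant matrix H = [[8, 4], [4, 6]].
det(H) = 32, tr(H) = 14.
det(H) > 0 and tr(H) > 0, so H is positive definite everywhere: convex.

convex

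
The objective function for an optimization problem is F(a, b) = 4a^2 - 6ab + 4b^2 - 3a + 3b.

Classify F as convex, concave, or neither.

F is quadratic, so its Hessian is the constant matrix H = [[8, -6], [-6, 8]].
det(H) = 28, tr(H) = 16.
det(H) > 0 and tr(H) > 0, so H is positive definite everywhere: convex.

convex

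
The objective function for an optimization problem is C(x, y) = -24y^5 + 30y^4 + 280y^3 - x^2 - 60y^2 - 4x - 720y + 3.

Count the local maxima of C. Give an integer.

2

C separates as a function of x plus a function of y, so ∇C=0 decouples.
∂C/∂x = -2(x + 2) = 0 at x ∈ {-2}; ∂C/∂y = -120(y - 3)(y - 1)(y + 1)(y + 2) = 0 at y ∈ {-2, -1, 1, 3}.
The Hessian is diagonal: diag(C_xx, C_yy). Second derivatives: C_xx(-2)=-2; C_yy(-2)=1800, C_yy(-1)=-960, C_yy(1)=1440, C_yy(3)=-4800.
Local maxima occur where both diagonal entries negative: (-2, -1), (-2, 3). Count: 2.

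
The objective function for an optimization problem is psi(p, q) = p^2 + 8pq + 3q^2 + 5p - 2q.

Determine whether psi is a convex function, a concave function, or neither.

psi is quadratic, so its Hessian is the constant matrix H = [[2, 8], [8, 6]].
det(H) = -52, tr(H) = 8.
det(H) < 0, so H is indefinite: neither convex nor concave.

neither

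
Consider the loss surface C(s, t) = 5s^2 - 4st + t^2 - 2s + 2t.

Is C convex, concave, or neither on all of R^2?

C is quadratic, so its Hessian is the constant matrix H = [[10, -4], [-4, 2]].
det(H) = 4, tr(H) = 12.
det(H) > 0 and tr(H) > 0, so H is positive definite everywhere: convex.

convex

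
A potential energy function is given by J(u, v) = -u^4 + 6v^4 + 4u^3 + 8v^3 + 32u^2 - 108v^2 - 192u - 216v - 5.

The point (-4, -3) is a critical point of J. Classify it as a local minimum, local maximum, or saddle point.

The mixed partial ∂²J/∂u∂v is 0, so the Hessian at any point is diag(J_uu, J_vv) = diag(4(-3u^2 + 6u + 16), 24(3v^2 + 2v - 9)).
At (-4, -3): H = diag(-224, 288).
The eigenvalues have opposite signs, so H is indefinite: a saddle point.

saddle point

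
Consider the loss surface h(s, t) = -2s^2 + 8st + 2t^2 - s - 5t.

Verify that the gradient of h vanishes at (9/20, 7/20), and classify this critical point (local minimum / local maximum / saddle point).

∇h = (-4s + 8t - 1, 8s + 4t - 5); substituting (9/20, 7/20) gives ∇h = (0, 0), so (9/20, 7/20) is indeed a critical point.
The Hessian of h is constant: H = [[-4, 8], [8, 4]].
det(H) = (-4)·4 − 8² = -80.
Since det(H) < 0, H is indefinite and the critical point is a saddle point.

saddle point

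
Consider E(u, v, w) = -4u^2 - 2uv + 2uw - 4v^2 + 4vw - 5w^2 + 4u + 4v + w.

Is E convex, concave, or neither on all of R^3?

E is quadratic, so its Hessian is the constant matrix H = [[-8, -2, 2], [-2, -8, 4], [2, 4, -10]].
Leading principal minors: -8, 60, -472.
Signs alternate −, +, − ⇒ H ≺ 0 ⇒ concave.

concave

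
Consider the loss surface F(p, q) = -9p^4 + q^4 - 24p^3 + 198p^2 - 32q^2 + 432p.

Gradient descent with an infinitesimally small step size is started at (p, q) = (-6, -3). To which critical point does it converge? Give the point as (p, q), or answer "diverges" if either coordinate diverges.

F is separable, so gradient descent decouples: p follows -∂F/∂p, q follows -∂F/∂q.
∂F/∂p = -36(p - 3)(p + 1)(p + 4); at p=-6 this is 3240, so p decreases.
∂F/∂q = 4q(q - 4)(q + 4); at q=-3 this is 84, so q decreases.
The p-coordinate has no critical point in that direction and runs off to infinity.

diverges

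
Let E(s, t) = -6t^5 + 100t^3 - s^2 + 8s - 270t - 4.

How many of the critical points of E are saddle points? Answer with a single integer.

2

E separates as a function of s plus a function of t, so ∇E=0 decouples.
∂E/∂s = -2(s - 4) = 0 at s ∈ {4}; ∂E/∂t = -30(t - 3)(t - 1)(t + 1)(t + 3) = 0 at t ∈ {-3, -1, 1, 3}.
The Hessian is diagonal: diag(E_ss, E_tt). Second derivatives: E_ss(4)=-2; E_tt(-3)=1440, E_tt(-1)=-480, E_tt(1)=480, E_tt(3)=-1440.
Saddle points occur where the two diagonal entries have opposite signs: (4, -3), (4, 1). Count: 2.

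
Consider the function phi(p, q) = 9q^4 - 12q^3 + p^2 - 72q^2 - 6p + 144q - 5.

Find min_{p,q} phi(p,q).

phi(p,q) separates as A(p) + B(q) − 5, so its minimum is min A + min B − 5.
A'(p) = 2p - 6 vanishes at p ∈ {3}; B'(q) = 36(q - 2)(q - 1)(q + 2) vanishes at q ∈ {-2, 1, 2}.
Local minima of A (where A''>0): A(3)=-9. Local minima of B: B(-2)=-336, B(2)=48.
So the global minimum of phi is A(3) + B(-2) − 5 = -9 − 336 − 5 = -350, attained at (3, -2).

-350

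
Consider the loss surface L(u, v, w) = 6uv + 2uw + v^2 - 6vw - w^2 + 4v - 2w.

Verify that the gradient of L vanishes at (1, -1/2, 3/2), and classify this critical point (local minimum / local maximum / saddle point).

saddle point

∇L = (6v + 2w, 6u + 2v - 6w + 4, 2u - 6v - 2w - 2); substituting (1, -1/2, 3/2) gives ∇L = (0, 0, 0), so (1, -1/2, 3/2) is indeed a critical point.
The Hessian is constant: H = [[0, 6, 2], [6, 2, -6], [2, -6, -2]].
Leading principal minors: Δ₁ = 0, Δ₂ = -36, Δ₃ = -80.
The minors fit neither the all-positive nor the alternating-sign pattern, so H is indefinite: a saddle point.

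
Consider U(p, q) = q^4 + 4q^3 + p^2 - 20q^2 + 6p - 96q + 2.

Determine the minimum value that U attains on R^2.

U(p,q) separates as A(p) + B(q) + 2, so its minimum is min A + min B + 2.
A'(p) = 2p + 6 vanishes at p ∈ {-3}; B'(q) = 4(q - 3)(q + 2)(q + 4) vanishes at q ∈ {-4, -2, 3}.
Local minima of A (where A''>0): A(-3)=-9. Local minima of B: B(-4)=64, B(3)=-279.
So the global minimum of U is A(-3) + B(3) + 2 = -9 − 279 + 2 = -286, attained at (-3, 3).

-286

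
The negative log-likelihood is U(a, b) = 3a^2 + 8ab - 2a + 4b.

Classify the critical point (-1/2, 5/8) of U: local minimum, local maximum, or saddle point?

The Hessian of U is constant: H = [[6, 8], [8, 0]].
det(H) = 6·0 − 8² = -64.
Since det(H) < 0, H is indefinite and the critical point is a saddle point.

saddle point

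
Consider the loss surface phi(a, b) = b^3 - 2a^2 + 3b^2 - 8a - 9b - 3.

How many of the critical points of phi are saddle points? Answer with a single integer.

phi separates as a function of a plus a function of b, so ∇phi=0 decouples.
∂phi/∂a = -4(a + 2) = 0 at a ∈ {-2}; ∂phi/∂b = 3(b - 1)(b + 3) = 0 at b ∈ {-3, 1}.
The Hessian is diagonal: diag(phi_aa, phi_bb). Second derivatives: phi_aa(-2)=-4; phi_bb(-3)=-12, phi_bb(1)=12.
Saddle points occur where the two diagonal entries have opposite signs: (-2, 1). Count: 1.

1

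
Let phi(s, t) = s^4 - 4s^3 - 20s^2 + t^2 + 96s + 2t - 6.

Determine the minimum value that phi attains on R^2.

phi(s,t) separates as P(s) + Q(t) − 6, so its minimum is min P + min Q − 6.
P'(s) = 4(s - 4)(s - 2)(s + 3) vanishes at s ∈ {-3, 2, 4}; Q'(t) = 2(t + 1) vanishes at t ∈ {-1}.
Local minima of P (where P''>0): P(-3)=-279, P(4)=64. Local minima of Q: Q(-1)=-1.
So the global minimum of phi is P(-3) + Q(-1) − 6 = -279 − 1 − 6 = -286, attained at (-3, -1).

-286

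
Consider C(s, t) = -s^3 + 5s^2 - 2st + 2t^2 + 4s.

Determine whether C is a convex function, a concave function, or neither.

The term -s^3 is cubic, so the Hessian is not constant.
∂²C/∂s² = -6s + 10, which takes both signs as s varies (negative for sufficiently large s). A diagonal entry of the Hessian changing sign means the Hessian is neither positive- nor negative-semidefinite on all of R^2.

neither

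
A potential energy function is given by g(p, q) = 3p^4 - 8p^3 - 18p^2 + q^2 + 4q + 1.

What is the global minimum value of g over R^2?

g(p,q) separates as A(p) + B(q) + 1, so its minimum is min A + min B + 1.
A'(p) = 12p(p - 3)(p + 1) vanishes at p ∈ {-1, 0, 3}; B'(q) = 2q + 4 vanishes at q ∈ {-2}.
Local minima of A (where A''>0): A(-1)=-7, A(3)=-135. Local minima of B: B(-2)=-4.
So the global minimum of g is A(3) + B(-2) + 1 = -135 − 4 + 1 = -138, attained at (3, -2).

-138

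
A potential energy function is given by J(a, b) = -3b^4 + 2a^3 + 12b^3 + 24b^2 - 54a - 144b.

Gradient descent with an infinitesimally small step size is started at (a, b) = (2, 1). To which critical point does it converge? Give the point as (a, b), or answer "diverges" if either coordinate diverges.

J is separable, so gradient descent decouples: a follows -∂J/∂a, b follows -∂J/∂b.
∂J/∂a = 6(a - 3)(a + 3); at a=2 this is -30, so a increases.
∂J/∂b = -12(b - 3)(b - 2)(b + 2); at b=1 this is -72, so b increases.
a converges to its nearest critical value 3 (a local min of the a-part); b converges to 2. The iterate converges to (3, 2).

(3, 2)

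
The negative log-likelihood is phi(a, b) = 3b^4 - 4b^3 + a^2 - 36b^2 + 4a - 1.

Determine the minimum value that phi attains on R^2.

phi(a,b) separates as P(a) + Q(b) − 1, so its minimum is min P + min Q − 1.
P'(a) = 2a + 4 vanishes at a ∈ {-2}; Q'(b) = 12b(b - 3)(b + 2) vanishes at b ∈ {-2, 0, 3}.
Local minima of P (where P''>0): P(-2)=-4. Local minima of Q: Q(-2)=-64, Q(3)=-189.
So the global minimum of phi is P(-2) + Q(3) − 1 = -4 − 189 − 1 = -194, attained at (-2, 3).

-194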